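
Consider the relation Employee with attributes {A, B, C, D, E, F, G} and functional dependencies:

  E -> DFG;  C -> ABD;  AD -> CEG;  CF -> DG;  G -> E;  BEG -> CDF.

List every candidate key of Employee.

(C), (A, D), (A, E), (A, G), (B, E), (B, G)

{C}⁺: C→ABD adds A, B, D; AD→CEG adds E, G; BEG→CDF adds F → {A, B, C, D, E, F, G}.
{A, D}⁺: AD→CEG adds C, E, G; E→DFG adds F; C→ABD adds B → {A, B, C, D, E, F, G}. Minimal: {D}⁺ = {D}; {A}⁺ = {A} — none reach the full schema.
{A, E}⁺: E→DFG adds D, F, G; AD→CEG adds C; C→ABD adds B → {A, B, C, D, E, F, G}. Minimal: {E}⁺ = {D, E, F, G}; {A}⁺ = {A} — none reach the full schema.
{A, G}⁺: G→E adds E; E→DFG adds D, F; AD→CEG adds C; C→ABD adds B → {A, B, C, D, E, F, G}. Minimal: {G}⁺ = {D, E, F, G}; {A}⁺ = {A} — none reach the full schema.
{B, E}⁺: E→DFG adds D, F, G; BEG→CDF adds C; C→ABD adds A → {A, B, C, D, E, F, G}. Minimal: {E}⁺ = {D, E, F, G}; {B}⁺ = {B} — none reach the full schema.
{B, G}⁺: G→E adds E; BEG→CDF adds C, D, F; C→ABD adds A → {A, B, C, D, E, F, G}. Minimal: {G}⁺ = {D, E, F, G}; {B}⁺ = {B} — none reach the full schema.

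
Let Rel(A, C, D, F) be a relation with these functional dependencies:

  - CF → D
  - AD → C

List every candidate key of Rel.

ACF, ADF

Attributes A, F never appear on any right-hand side, so every candidate key must contain {A, F}.
{A, F}⁺ = {A, F}, which is not all of the schema, so we must add further attributes.
{A, C, F}⁺: CF→D adds D → {A, C, D, F}. Minimal: {C, F}⁺ = {C, D, F}; {A, F}⁺ = {A, F}; {A, C}⁺ = {A, C} — none reach the full schema.
{A, D, F}⁺: AD→C adds C → {A, C, D, F}. Minimal: {D, F}⁺ = {D, F}; {A, F}⁺ = {A, F}; {A, D}⁺ = {A, C, D} — none reach the full schema.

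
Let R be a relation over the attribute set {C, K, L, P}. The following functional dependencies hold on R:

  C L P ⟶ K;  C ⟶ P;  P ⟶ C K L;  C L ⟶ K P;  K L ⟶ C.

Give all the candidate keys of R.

{C}; {P}; {K, L}

{C}⁺: C→P adds P; P→CKL adds K, L → {C, K, L, P}.
{P}⁺: P→CKL adds C, K, L → {C, K, L, P}.
{K, L}⁺: KL→C adds C; C→P adds P → {C, K, L, P}. Minimal: {L}⁺ = {L}; {K}⁺ = {K} — none reach the full schema.
Any other superkey contains one of these as a subset, so there are no further candidate keys.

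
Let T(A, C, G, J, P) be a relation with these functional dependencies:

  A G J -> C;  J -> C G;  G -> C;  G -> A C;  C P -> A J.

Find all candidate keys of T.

{C, P}, {G, P}, {J, P}

Attribute P never appears on the right-hand side of any dependency, so P must belong to every candidate key.
{P}⁺ = {P}, which is not all of the schema, so we must add further attributes.
{C, P}⁺: CP→AJ adds A, J; J→CG adds G → {A, C, G, J, P}. Minimal: {P}⁺ = {P}; {C}⁺ = {C} — none reach the full schema.
{G, P}⁺: G→C adds C; G→AC adds A; CP→AJ adds J → {A, C, G, J, P}. Minimal: {P}⁺ = {P}; {G}⁺ = {A, C, G} — none reach the full schema.
{J, P}⁺: J→CG adds C, G; G→AC adds A → {A, C, G, J, P}. Minimal: {P}⁺ = {P}; {J}⁺ = {A, C, G, J} — none reach the full schema.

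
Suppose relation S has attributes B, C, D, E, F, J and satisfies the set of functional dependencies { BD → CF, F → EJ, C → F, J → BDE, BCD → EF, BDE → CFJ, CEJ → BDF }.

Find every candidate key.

{C}⁺: C→F adds F; F→EJ adds E, J; J→BDE adds B, D → {B, C, D, E, F, J}.
{F}⁺: F→EJ adds E, J; J→BDE adds B, D; BDE→CFJ adds C → {B, C, D, E, F, J}.
{J}⁺: J→BDE adds B, D, E; BDE→CFJ adds C, F → {B, C, D, E, F, J}.
{B, D}⁺: BD→CF adds C, F; F→EJ adds E, J → {B, C, D, E, F, J}.

C, F, J, BD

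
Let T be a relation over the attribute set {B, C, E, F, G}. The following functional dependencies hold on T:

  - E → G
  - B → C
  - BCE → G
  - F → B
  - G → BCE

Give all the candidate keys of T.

(E, F), (F, G)

Attribute F never appears on the right-hand side of any dependency, so F must belong to every candidate key.
{F}⁺ = {B, C, F}, which is not all of the schema, so we must add further attributes.
{E, F}⁺: E→G adds G; F→B adds B; G→BCE adds C → {B, C, E, F, G}. Minimal: {F}⁺ = {B, C, F}; {E}⁺ = {B, C, E, G} — none reach the full schema.
{F, G}⁺: F→B adds B; G→BCE adds C, E → {B, C, E, F, G}. Minimal: {G}⁺ = {B, C, E, G}; {F}⁺ = {B, C, F} — none reach the full schema.
Any other superkey contains one of these as a subset, so there are no further candidate keys.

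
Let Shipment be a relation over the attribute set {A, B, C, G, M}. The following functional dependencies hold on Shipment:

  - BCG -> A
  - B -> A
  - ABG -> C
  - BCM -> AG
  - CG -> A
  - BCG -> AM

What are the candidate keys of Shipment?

(B, G), (B, C, M)

Attribute B never appears on the right-hand side of any dependency, so B must belong to every candidate key.
{B}⁺ = {A, B}, which is not all of the schema, so we must add further attributes.
{B, G}⁺: B→A adds A; ABG→C adds C; BCG→AM adds M → {A, B, C, G, M}. Minimal: {G}⁺ = {G}; {B}⁺ = {A, B} — none reach the full schema.
{B, C, M}⁺: B→A adds A; BCM→AG adds G → {A, B, C, G, M}. Minimal: {C, M}⁺ = {C, M}; {B, M}⁺ = {A, B, M}; {B, C}⁺ = {A, B, C} — none reach the full schema.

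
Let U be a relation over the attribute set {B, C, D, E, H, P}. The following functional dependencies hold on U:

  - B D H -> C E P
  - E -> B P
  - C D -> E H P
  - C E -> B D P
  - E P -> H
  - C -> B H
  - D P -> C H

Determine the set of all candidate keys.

{C, D}⁺: CD→EHP adds E, H, P; CE→BDP adds B → {B, C, D, E, H, P}.
{C, E}⁺: E→BP adds B, P; CE→BDP adds D; EP→H adds H → {B, C, D, E, H, P}.
{D, E}⁺: E→BP adds B, P; EP→H adds H; DP→CH adds C → {B, C, D, E, H, P}.
{D, P}⁺: DP→CH adds C, H; CD→EHP adds E; CE→BDP adds B → {B, C, D, E, H, P}.
{B, D, H}⁺: BDH→CEP adds C, E, P → {B, C, D, E, H, P}.

(C, D), (C, E), (D, E), (D, P), (B, D, H)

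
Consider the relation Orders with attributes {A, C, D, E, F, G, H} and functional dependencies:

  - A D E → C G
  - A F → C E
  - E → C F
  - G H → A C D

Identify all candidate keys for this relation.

Attribute H never appears on the right-hand side of any dependency, so H must belong to every candidate key.
{H}⁺ = {H}, which is not all of the schema, so we must add further attributes.
{E, G, H}⁺: E→CF adds C, F; GH→ACD adds A, D → {A, C, D, E, F, G, H}. Minimal: {G, H}⁺ = {A, C, D, G, H}; {E, H}⁺ = {C, E, F, H}; {E, G}⁺ = {C, E, F, G} — none reach the full schema.
{F, G, H}⁺: GH→ACD adds A, C, D; AF→CE adds E → {A, C, D, E, F, G, H}. Minimal: {G, H}⁺ = {A, C, D, G, H}; {F, H}⁺ = {F, H}; {F, G}⁺ = {F, G} — none reach the full schema.
{A, D, E, H}⁺: ADE→CG adds C, G; E→CF adds F → {A, C, D, E, F, G, H}. Minimal: {D, E, H}⁺ = {C, D, E, F, H}; {A, E, H}⁺ = {A, C, E, F, H}; {A, D, H}⁺ = {A, D, H}; … — none reach the full schema.
{A, D, F, H}⁺: AF→CE adds C, E; ADE→CG adds G → {A, C, D, E, F, G, H}. Minimal: {D, F, H}⁺ = {D, F, H}; {A, F, H}⁺ = {A, C, E, F, H}; {A, D, H}⁺ = {A, D, H}; … — none reach the full schema.
Any other superkey contains one of these as a subset, so there are no further candidate keys.

{E, G, H}, {F, G, H}, {A, D, E, H}, {A, D, F, H}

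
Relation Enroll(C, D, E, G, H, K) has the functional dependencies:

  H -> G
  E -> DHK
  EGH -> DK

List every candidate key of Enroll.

Attributes C, E never appear on any right-hand side, so every candidate key must contain {C, E}.
{C, E}⁺ = {C, D, E, G, H, K}, which is all of the schema, so {C, E} is the only candidate key.

CE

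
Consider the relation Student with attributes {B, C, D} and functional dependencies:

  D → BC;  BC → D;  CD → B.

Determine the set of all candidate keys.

{D}⁺: D→BC adds B, C → {B, C, D}.
{B, C}⁺: BC→D adds D → {B, C, D}. Minimal: {C}⁺ = {C}; {B}⁺ = {B} — none reach the full schema.

D, BC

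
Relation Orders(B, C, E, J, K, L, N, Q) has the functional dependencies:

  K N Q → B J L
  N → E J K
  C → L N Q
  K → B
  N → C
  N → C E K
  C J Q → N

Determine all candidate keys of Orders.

C; N

{C}⁺: C→LNQ adds L, N, Q; N→CEK adds E, K; KNQ→BJL adds B, J → {B, C, E, J, K, L, N, Q}.
{N}⁺: N→EJK adds E, J, K; K→B adds B; N→C adds C; C→LNQ adds L, Q → {B, C, E, J, K, L, N, Q}.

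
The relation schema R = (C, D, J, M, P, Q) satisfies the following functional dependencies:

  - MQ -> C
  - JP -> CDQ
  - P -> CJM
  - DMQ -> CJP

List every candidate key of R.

P, DMQ

{P}⁺: P→CJM adds C, J, M; JP→CDQ adds D, Q → {C, D, J, M, P, Q}.
{D, M, Q}⁺: MQ→C adds C; DMQ→CJP adds J, P → {C, D, J, M, P, Q}. Minimal: {M, Q}⁺ = {C, M, Q}; {D, Q}⁺ = {D, Q}; {D, M}⁺ = {D, M} — none reach the full schema.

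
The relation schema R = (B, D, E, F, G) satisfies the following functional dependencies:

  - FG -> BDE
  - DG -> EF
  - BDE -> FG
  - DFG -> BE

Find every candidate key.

{D, G}, {F, G}, {B, D, E}

{D, G}⁺: DG→EF adds E, F; DFG→BE adds B → {B, D, E, F, G}.
{F, G}⁺: FG→BDE adds B, D, E → {B, D, E, F, G}.
{B, D, E}⁺: BDE→FG adds F, G → {B, D, E, F, G}.
Any other superkey contains one of these as a subset, so there are no further candidate keys.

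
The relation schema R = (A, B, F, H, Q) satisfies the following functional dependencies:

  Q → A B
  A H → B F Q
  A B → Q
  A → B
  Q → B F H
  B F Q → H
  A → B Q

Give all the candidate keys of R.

{A}⁺: A→B adds B; A→BQ adds Q; Q→BFH adds F, H → {A, B, F, H, Q}.
{Q}⁺: Q→AB adds A, B; Q→BFH adds F, H → {A, B, F, H, Q}.
Any other superkey contains one of these as a subset, so there are no further candidate keys.

{A}, {Q}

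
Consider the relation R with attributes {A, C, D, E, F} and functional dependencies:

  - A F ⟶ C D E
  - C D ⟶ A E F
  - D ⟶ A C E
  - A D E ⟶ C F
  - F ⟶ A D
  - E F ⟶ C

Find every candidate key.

{D}⁺: D→ACE adds A, C, E; ADE→CF adds F → {A, C, D, E, F}.
{F}⁺: F→AD adds A, D; AF→CDE adds C, E → {A, C, D, E, F}.
Any other superkey contains one of these as a subset, so there are no further candidate keys.

D; F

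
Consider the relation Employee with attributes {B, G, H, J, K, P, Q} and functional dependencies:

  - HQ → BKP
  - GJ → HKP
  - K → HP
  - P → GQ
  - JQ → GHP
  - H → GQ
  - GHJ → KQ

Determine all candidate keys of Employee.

Attribute J never appears on the right-hand side of any dependency, so J must belong to every candidate key.
{J}⁺ = {J}, which is not all of the schema, so we must add further attributes.
{G, J}⁺: GJ→HKP adds H, K, P; P→GQ adds Q; HQ→BKP adds B → {B, G, H, J, K, P, Q}.
{H, J}⁺: H→GQ adds G, Q; GHJ→KQ adds K; HQ→BKP adds B, P → {B, G, H, J, K, P, Q}.
{J, K}⁺: K→HP adds H, P; P→GQ adds G, Q; HQ→BKP adds B → {B, G, H, J, K, P, Q}.
{J, P}⁺: P→GQ adds G, Q; JQ→GHP adds H; GHJ→KQ adds K; HQ→BKP adds B → {B, G, H, J, K, P, Q}.
{J, Q}⁺: JQ→GHP adds G, H, P; GHJ→KQ adds K; HQ→BKP adds B → {B, G, H, J, K, P, Q}.

GJ, HJ, JK, JP, JQ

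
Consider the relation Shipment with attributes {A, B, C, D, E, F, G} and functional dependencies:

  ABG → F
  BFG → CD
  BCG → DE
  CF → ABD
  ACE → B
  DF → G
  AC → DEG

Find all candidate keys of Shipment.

{A, C}⁺: AC→DEG adds D, E, G; ACE→B adds B; ABG→F adds F → {A, B, C, D, E, F, G}. Minimal: {C}⁺ = {C}; {A}⁺ = {A} — none reach the full schema.
{C, F}⁺: CF→ABD adds A, B, D; DF→G adds G; AC→DEG adds E → {A, B, C, D, E, F, G}. Minimal: {F}⁺ = {F}; {C}⁺ = {C} — none reach the full schema.
{A, B, G}⁺: ABG→F adds F; BFG→CD adds C, D; BCG→DE adds E → {A, B, C, D, E, F, G}. Minimal: {B, G}⁺ = {B, G}; {A, G}⁺ = {A, G}; {A, B}⁺ = {A, B} — none reach the full schema.
{B, D, F}⁺: DF→G adds G; BFG→CD adds C; BCG→DE adds E; CF→ABD adds A → {A, B, C, D, E, F, G}. Minimal: {D, F}⁺ = {D, F, G}; {B, F}⁺ = {B, F}; {B, D}⁺ = {B, D} — none reach the full schema.
{B, F, G}⁺: BFG→CD adds C, D; BCG→DE adds E; CF→ABD adds A → {A, B, C, D, E, F, G}. Minimal: {F, G}⁺ = {F, G}; {B, G}⁺ = {B, G}; {B, F}⁺ = {B, F} — none reach the full schema.
Any other superkey contains one of these as a subset, so there are no further candidate keys.

AC, CF, ABG, BDF, BFG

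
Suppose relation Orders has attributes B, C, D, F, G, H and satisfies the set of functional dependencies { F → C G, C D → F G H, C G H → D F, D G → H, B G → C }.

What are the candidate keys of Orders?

Attribute B never appears on the right-hand side of any dependency, so B must belong to every candidate key.
{B}⁺ = {B}, which is not all of the schema, so we must add further attributes.
{B, C, D}⁺: CD→FGH adds F, G, H → {B, C, D, F, G, H}. Minimal: {C, D}⁺ = {C, D, F, G, H}; {B, D}⁺ = {B, D}; {B, C}⁺ = {B, C} — none reach the full schema.
{B, D, F}⁺: F→CG adds C, G; CD→FGH adds H → {B, C, D, F, G, H}. Minimal: {D, F}⁺ = {C, D, F, G, H}; {B, F}⁺ = {B, C, F, G}; {B, D}⁺ = {B, D} — none reach the full schema.
{B, D, G}⁺: DG→H adds H; BG→C adds C; CD→FGH adds F → {B, C, D, F, G, H}. Minimal: {D, G}⁺ = {D, G, H}; {B, G}⁺ = {B, C, G}; {B, D}⁺ = {B, D} — none reach the full schema.
{B, F, H}⁺: F→CG adds C, G; CGH→DF adds D → {B, C, D, F, G, H}. Minimal: {F, H}⁺ = {C, D, F, G, H}; {B, H}⁺ = {B, H}; {B, F}⁺ = {B, C, F, G} — none reach the full schema.
{B, G, H}⁺: BG→C adds C; CGH→DF adds D, F → {B, C, D, F, G, H}. Minimal: {G, H}⁺ = {G, H}; {B, H}⁺ = {B, H}; {B, G}⁺ = {B, C, G} — none reach the full schema.

{B, C, D}, {B, D, F}, {B, D, G}, {B, F, H}, {B, G, H}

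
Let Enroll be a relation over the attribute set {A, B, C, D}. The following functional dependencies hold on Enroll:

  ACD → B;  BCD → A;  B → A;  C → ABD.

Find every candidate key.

{C}

Attribute C never appears on the right-hand side of any dependency, so C must belong to every candidate key.
{C}⁺ = {A, B, C, D}, which is all of the schema, so {C} is the only candidate key.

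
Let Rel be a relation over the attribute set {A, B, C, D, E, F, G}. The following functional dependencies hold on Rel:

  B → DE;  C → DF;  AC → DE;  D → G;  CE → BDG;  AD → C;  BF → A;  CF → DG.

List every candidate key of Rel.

{A, B}, {A, C}, {A, D}, {B, C}, {B, F}, {C, E}

{A, B}⁺: B→DE adds D, E; D→G adds G; AD→C adds C; C→DF adds F → {A, B, C, D, E, F, G}.
{A, C}⁺: C→DF adds D, F; AC→DE adds E; D→G adds G; CE→BDG adds B → {A, B, C, D, E, F, G}.
{A, D}⁺: D→G adds G; AD→C adds C; C→DF adds F; AC→DE adds E; CE→BDG adds B → {A, B, C, D, E, F, G}.
{B, C}⁺: B→DE adds D, E; C→DF adds F; D→G adds G; BF→A adds A → {A, B, C, D, E, F, G}.
{B, F}⁺: B→DE adds D, E; D→G adds G; BF→A adds A; AD→C adds C → {A, B, C, D, E, F, G}.
{C, E}⁺: C→DF adds D, F; D→G adds G; CE→BDG adds B; BF→A adds A → {A, B, C, D, E, F, G}.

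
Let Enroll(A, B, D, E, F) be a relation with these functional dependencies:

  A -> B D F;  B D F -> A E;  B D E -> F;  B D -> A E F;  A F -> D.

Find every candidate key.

{A}⁺: A→BDF adds B, D, F; BDF→AE adds E → {A, B, D, E, F}.
{B, D}⁺: BD→AEF adds A, E, F → {A, B, D, E, F}. Minimal: {D}⁺ = {D}; {B}⁺ = {B} — none reach the full schema.
Any other superkey contains one of these as a subset, so there are no further candidate keys.

(A), (B, D)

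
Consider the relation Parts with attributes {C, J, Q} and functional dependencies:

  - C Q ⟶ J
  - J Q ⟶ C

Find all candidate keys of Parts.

Attribute Q never appears on the right-hand side of any dependency, so Q must belong to every candidate key.
{Q}⁺ = {Q}, which is not all of the schema, so we must add further attributes.
{C, Q}⁺: CQ→J adds J → {C, J, Q}. Minimal: {Q}⁺ = {Q}; {C}⁺ = {C} — none reach the full schema.
{J, Q}⁺: JQ→C adds C → {C, J, Q}. Minimal: {Q}⁺ = {Q}; {J}⁺ = {J} — none reach the full schema.

{C, Q}, {J, Q}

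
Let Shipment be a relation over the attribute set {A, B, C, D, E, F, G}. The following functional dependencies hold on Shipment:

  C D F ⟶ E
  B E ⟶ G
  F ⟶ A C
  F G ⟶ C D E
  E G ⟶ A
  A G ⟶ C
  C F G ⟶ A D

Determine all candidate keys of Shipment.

{B, D, F}, {B, E, F}, {B, F, G}

Attributes B, F never appear on any right-hand side, so every candidate key must contain {B, F}.
{B, F}⁺ = {A, B, C, F}, which is not all of the schema, so we must add further attributes.
{B, D, F}⁺: F→AC adds A, C; CDF→E adds E; BE→G adds G → {A, B, C, D, E, F, G}. Minimal: {D, F}⁺ = {A, C, D, E, F}; {B, F}⁺ = {A, B, C, F}; {B, D}⁺ = {B, D} — none reach the full schema.
{B, E, F}⁺: BE→G adds G; F→AC adds A, C; FG→CDE adds D → {A, B, C, D, E, F, G}. Minimal: {E, F}⁺ = {A, C, E, F}; {B, F}⁺ = {A, B, C, F}; {B, E}⁺ = {A, B, C, E, G} — none reach the full schema.
{B, F, G}⁺: F→AC adds A, C; FG→CDE adds D, E → {A, B, C, D, E, F, G}. Minimal: {F, G}⁺ = {A, C, D, E, F, G}; {B, G}⁺ = {B, G}; {B, F}⁺ = {A, B, C, F} — none reach the full schema.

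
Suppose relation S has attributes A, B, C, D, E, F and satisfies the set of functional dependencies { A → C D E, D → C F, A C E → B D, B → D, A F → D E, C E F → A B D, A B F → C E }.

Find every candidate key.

A, BE, DE, CEF

{A}⁺: A→CDE adds C, D, E; D→CF adds F; ACE→BD adds B → {A, B, C, D, E, F}.
{B, E}⁺: B→D adds D; D→CF adds C, F; CEF→ABD adds A → {A, B, C, D, E, F}. Minimal: {E}⁺ = {E}; {B}⁺ = {B, C, D, F} — none reach the full schema.
{D, E}⁺: D→CF adds C, F; CEF→ABD adds A, B → {A, B, C, D, E, F}. Minimal: {E}⁺ = {E}; {D}⁺ = {C, D, F} — none reach the full schema.
{C, E, F}⁺: CEF→ABD adds A, B, D → {A, B, C, D, E, F}. Minimal: {E, F}⁺ = {E, F}; {C, F}⁺ = {C, F}; {C, E}⁺ = {C, E} — none reach the full schema.
Any other superkey contains one of these as a subset, so there are no further candidate keys.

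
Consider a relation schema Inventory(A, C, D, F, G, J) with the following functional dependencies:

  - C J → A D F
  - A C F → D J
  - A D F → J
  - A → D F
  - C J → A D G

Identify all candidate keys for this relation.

{A, C}; {C, J}

{A, C}⁺: A→DF adds D, F; ACF→DJ adds J; CJ→ADG adds G → {A, C, D, F, G, J}. Minimal: {C}⁺ = {C}; {A}⁺ = {A, D, F, J} — none reach the full schema.
{C, J}⁺: CJ→ADF adds A, D, F; CJ→ADG adds G → {A, C, D, F, G, J}. Minimal: {J}⁺ = {J}; {C}⁺ = {C} — none reach the full schema.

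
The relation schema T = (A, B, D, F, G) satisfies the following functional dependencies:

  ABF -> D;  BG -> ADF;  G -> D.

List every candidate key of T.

{B, G}⁺: BG→ADF adds A, D, F → {A, B, D, F, G}. Minimal: {G}⁺ = {D, G}; {B}⁺ = {B} — none reach the full schema.

(B, G)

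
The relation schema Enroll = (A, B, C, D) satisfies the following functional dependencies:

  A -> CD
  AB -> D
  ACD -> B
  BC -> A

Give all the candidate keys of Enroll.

{A}⁺: A→CD adds C, D; ACD→B adds B → {A, B, C, D}.
{B, C}⁺: BC→A adds A; A→CD adds D → {A, B, C, D}.

A; BC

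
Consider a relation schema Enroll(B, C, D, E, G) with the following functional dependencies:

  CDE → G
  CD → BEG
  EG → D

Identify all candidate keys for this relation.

Attribute C never appears on the right-hand side of any dependency, so C must belong to every candidate key.
{C}⁺ = {C}, which is not all of the schema, so we must add further attributes.
{C, D}⁺: CD→BEG adds B, E, G → {B, C, D, E, G}.
{C, E, G}⁺: EG→D adds D; CD→BEG adds B → {B, C, D, E, G}.
Any other superkey contains one of these as a subset, so there are no further candidate keys.

(C, D), (C, E, G)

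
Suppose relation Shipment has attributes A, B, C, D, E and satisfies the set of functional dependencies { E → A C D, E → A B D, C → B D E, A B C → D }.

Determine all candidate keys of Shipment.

{C}; {E}

{C}⁺: C→BDE adds B, D, E; E→ACD adds A → {A, B, C, D, E}.
{E}⁺: E→ACD adds A, C, D; E→ABD adds B → {A, B, C, D, E}.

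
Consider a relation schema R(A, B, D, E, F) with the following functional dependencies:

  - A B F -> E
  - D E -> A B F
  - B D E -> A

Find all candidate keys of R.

Attribute D never appears on the right-hand side of any dependency, so D must belong to every candidate key.
{D}⁺ = {D}, which is not all of the schema, so we must add further attributes.
{D, E}⁺: DE→ABF adds A, B, F → {A, B, D, E, F}. Minimal: {E}⁺ = {E}; {D}⁺ = {D} — none reach the full schema.
{A, B, D, F}⁺: ABF→E adds E → {A, B, D, E, F}. Minimal: {B, D, F}⁺ = {B, D, F}; {A, D, F}⁺ = {A, D, F}; {A, B, F}⁺ = {A, B, E, F}; … — none reach the full schema.
Any other superkey contains one of these as a subset, so there are no further candidate keys.

DE; ABDF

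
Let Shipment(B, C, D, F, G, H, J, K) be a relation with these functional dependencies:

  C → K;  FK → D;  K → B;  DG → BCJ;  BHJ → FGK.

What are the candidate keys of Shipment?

Attribute H never appears on the right-hand side of any dependency, so H must belong to every candidate key.
{H}⁺ = {H}, which is not all of the schema, so we must add further attributes.
{B, H, J}⁺: BHJ→FGK adds F, G, K; FK→D adds D; DG→BCJ adds C → {B, C, D, F, G, H, J, K}. Minimal: {H, J}⁺ = {H, J}; {B, J}⁺ = {B, J}; {B, H}⁺ = {B, H} — none reach the full schema.
{C, H, J}⁺: C→K adds K; K→B adds B; BHJ→FGK adds F, G; FK→D adds D → {B, C, D, F, G, H, J, K}. Minimal: {H, J}⁺ = {H, J}; {C, J}⁺ = {B, C, J, K}; {C, H}⁺ = {B, C, H, K} — none reach the full schema.
{D, G, H}⁺: DG→BCJ adds B, C, J; BHJ→FGK adds F, K → {B, C, D, F, G, H, J, K}. Minimal: {G, H}⁺ = {G, H}; {D, H}⁺ = {D, H}; {D, G}⁺ = {B, C, D, G, J, K} — none reach the full schema.
{H, J, K}⁺: K→B adds B; BHJ→FGK adds F, G; FK→D adds D; DG→BCJ adds C → {B, C, D, F, G, H, J, K}. Minimal: {J, K}⁺ = {B, J, K}; {H, K}⁺ = {B, H, K}; {H, J}⁺ = {H, J} — none reach the full schema.
{C, F, G, H}⁺: C→K adds K; FK→D adds D; K→B adds B; DG→BCJ adds J → {B, C, D, F, G, H, J, K}. Minimal: {F, G, H}⁺ = {F, G, H}; {C, G, H}⁺ = {B, C, G, H, K}; {C, F, H}⁺ = {B, C, D, F, H, K}; … — none reach the full schema.
{F, G, H, K}⁺: FK→D adds D; K→B adds B; DG→BCJ adds C, J → {B, C, D, F, G, H, J, K}. Minimal: {G, H, K}⁺ = {B, G, H, K}; {F, H, K}⁺ = {B, D, F, H, K}; {F, G, K}⁺ = {B, C, D, F, G, J, K}; … — none reach the full schema.

(B, H, J), (C, H, J), (D, G, H), (H, J, K), (C, F, G, H), (F, G, H, K)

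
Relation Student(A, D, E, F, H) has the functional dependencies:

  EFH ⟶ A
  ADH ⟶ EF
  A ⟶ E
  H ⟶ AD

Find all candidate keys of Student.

Attribute H never appears on the right-hand side of any dependency, so H must belong to every candidate key.
{H}⁺ = {A, D, E, F, H}, which is all of the schema, so {H} is the only candidate key.

(H)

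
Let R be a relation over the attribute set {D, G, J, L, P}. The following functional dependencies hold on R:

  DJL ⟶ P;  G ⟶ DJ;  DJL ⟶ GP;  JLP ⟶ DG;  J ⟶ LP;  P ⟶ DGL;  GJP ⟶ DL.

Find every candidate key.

G; J; P

{G}⁺: G→DJ adds D, J; J→LP adds L, P → {D, G, J, L, P}.
{J}⁺: J→LP adds L, P; P→DGL adds D, G → {D, G, J, L, P}.
{P}⁺: P→DGL adds D, G, L; G→DJ adds J → {D, G, J, L, P}.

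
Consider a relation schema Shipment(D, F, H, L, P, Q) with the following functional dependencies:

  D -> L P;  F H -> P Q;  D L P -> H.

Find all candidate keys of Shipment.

DF

Attributes D, F never appear on any right-hand side, so every candidate key must contain {D, F}.
{D, F}⁺ = {D, F, H, L, P, Q}, which is all of the schema, so {D, F} is the only candidate key.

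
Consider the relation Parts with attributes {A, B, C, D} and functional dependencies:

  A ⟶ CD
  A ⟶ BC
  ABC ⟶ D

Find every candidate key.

Attribute A never appears on the right-hand side of any dependency, so A must belong to every candidate key.
{A}⁺ = {A, B, C, D}, which is all of the schema, so {A} is the only candidate key.

A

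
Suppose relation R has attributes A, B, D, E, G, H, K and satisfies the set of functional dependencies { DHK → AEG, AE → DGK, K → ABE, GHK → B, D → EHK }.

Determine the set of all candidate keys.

{D}⁺: D→EHK adds E, H, K; DHK→AEG adds A, G; K→ABE adds B → {A, B, D, E, G, H, K}.
{K}⁺: K→ABE adds A, B, E; AE→DGK adds D, G; D→EHK adds H → {A, B, D, E, G, H, K}.
{A, E}⁺: AE→DGK adds D, G, K; K→ABE adds B; D→EHK adds H → {A, B, D, E, G, H, K}.
Any other superkey contains one of these as a subset, so there are no further candidate keys.

(D); (K); (A, E)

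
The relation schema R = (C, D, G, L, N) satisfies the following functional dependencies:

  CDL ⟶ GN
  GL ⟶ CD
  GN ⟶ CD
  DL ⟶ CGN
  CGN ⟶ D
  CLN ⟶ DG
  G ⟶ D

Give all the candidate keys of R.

Attribute L never appears on the right-hand side of any dependency, so L must belong to every candidate key.
{L}⁺ = {L}, which is not all of the schema, so we must add further attributes.
{D, L}⁺: DL→CGN adds C, G, N → {C, D, G, L, N}. Minimal: {L}⁺ = {L}; {D}⁺ = {D} — none reach the full schema.
{G, L}⁺: GL→CD adds C, D; DL→CGN adds N → {C, D, G, L, N}. Minimal: {L}⁺ = {L}; {G}⁺ = {D, G} — none reach the full schema.
{C, L, N}⁺: CLN→DG adds D, G → {C, D, G, L, N}. Minimal: {L, N}⁺ = {L, N}; {C, N}⁺ = {C, N}; {C, L}⁺ = {C, L} — none reach the full schema.
Any other superkey contains one of these as a subset, so there are no further candidate keys.

{D, L}, {G, L}, {C, L, N}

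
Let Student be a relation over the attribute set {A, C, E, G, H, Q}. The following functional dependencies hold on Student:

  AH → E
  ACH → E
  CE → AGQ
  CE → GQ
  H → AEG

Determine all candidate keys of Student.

CH

Attributes C, H never appear on any right-hand side, so every candidate key must contain {C, H}.
{C, H}⁺ = {A, C, E, G, H, Q}, which is all of the schema, so {C, H} is the only candidate key.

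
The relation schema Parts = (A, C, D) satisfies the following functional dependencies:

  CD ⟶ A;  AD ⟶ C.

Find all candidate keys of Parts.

AD; CD

Attribute D never appears on the right-hand side of any dependency, so D must belong to every candidate key.
{D}⁺ = {D}, which is not all of the schema, so we must add further attributes.
{A, D}⁺: AD→C adds C → {A, C, D}. Minimal: {D}⁺ = {D}; {A}⁺ = {A} — none reach the full schema.
{C, D}⁺: CD→A adds A → {A, C, D}. Minimal: {D}⁺ = {D}; {C}⁺ = {C} — none reach the full schema.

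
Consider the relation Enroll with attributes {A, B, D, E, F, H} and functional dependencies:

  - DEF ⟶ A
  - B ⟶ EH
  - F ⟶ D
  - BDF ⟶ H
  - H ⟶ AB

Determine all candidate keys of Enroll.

BF, FH

{B, F}⁺: B→EH adds E, H; F→D adds D; H→AB adds A → {A, B, D, E, F, H}. Minimal: {F}⁺ = {D, F}; {B}⁺ = {A, B, E, H} — none reach the full schema.
{F, H}⁺: F→D adds D; H→AB adds A, B; B→EH adds E → {A, B, D, E, F, H}. Minimal: {H}⁺ = {A, B, E, H}; {F}⁺ = {D, F} — none reach the full schema.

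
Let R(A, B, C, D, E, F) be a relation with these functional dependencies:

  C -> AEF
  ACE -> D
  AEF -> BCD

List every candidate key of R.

{C}, {A, E, F}

{C}⁺: C→AEF adds A, E, F; ACE→D adds D; AEF→BCD adds B → {A, B, C, D, E, F}.
{A, E, F}⁺: AEF→BCD adds B, C, D → {A, B, C, D, E, F}. Minimal: {E, F}⁺ = {E, F}; {A, F}⁺ = {A, F}; {A, E}⁺ = {A, E} — none reach the full schema.
Any other superkey contains one of these as a subset, so there are no further candidate keys.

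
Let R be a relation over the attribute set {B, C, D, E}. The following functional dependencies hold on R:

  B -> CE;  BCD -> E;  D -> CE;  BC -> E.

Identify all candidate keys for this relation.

(B, D)

Attributes B, D never appear on any right-hand side, so every candidate key must contain {B, D}.
{B, D}⁺ = {B, C, D, E}, which is all of the schema, so {B, D} is the only candidate key.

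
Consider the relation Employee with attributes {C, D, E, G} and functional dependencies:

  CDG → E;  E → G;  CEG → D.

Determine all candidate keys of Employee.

Attribute C never appears on the right-hand side of any dependency, so C must belong to every candidate key.
{C}⁺ = {C}, which is not all of the schema, so we must add further attributes.
{C, E}⁺: E→G adds G; CEG→D adds D → {C, D, E, G}. Minimal: {E}⁺ = {E, G}; {C}⁺ = {C} — none reach the full schema.
{C, D, G}⁺: CDG→E adds E → {C, D, E, G}. Minimal: {D, G}⁺ = {D, G}; {C, G}⁺ = {C, G}; {C, D}⁺ = {C, D} — none reach the full schema.

CE, CDG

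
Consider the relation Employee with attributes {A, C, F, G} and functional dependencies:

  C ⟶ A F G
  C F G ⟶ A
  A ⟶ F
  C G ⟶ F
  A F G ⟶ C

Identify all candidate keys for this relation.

{C}⁺: C→AFG adds A, F, G → {A, C, F, G}.
{A, G}⁺: A→F adds F; AFG→C adds C → {A, C, F, G}. Minimal: {G}⁺ = {G}; {A}⁺ = {A, F} — none reach the full schema.

(C), (A, G)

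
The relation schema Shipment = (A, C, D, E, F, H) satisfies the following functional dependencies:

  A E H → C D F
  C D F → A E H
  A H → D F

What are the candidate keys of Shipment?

{A, C, H}, {A, E, H}, {C, D, F}

{A, C, H}⁺: AH→DF adds D, F; CDF→AEH adds E → {A, C, D, E, F, H}.
{A, E, H}⁺: AEH→CDF adds C, D, F → {A, C, D, E, F, H}.
{C, D, F}⁺: CDF→AEH adds A, E, H → {A, C, D, E, F, H}.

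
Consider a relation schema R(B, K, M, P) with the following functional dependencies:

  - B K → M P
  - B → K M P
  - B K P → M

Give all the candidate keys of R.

B

Attribute B never appears on the right-hand side of any dependency, so B must belong to every candidate key.
{B}⁺ = {B, K, M, P}, which is all of the schema, so {B} is the only candidate key.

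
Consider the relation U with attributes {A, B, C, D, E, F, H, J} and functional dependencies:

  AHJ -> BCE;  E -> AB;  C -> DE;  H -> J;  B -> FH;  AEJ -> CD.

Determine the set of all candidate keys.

{C}⁺: C→DE adds D, E; E→AB adds A, B; B→FH adds F, H; H→J adds J → {A, B, C, D, E, F, H, J}.
{E}⁺: E→AB adds A, B; B→FH adds F, H; H→J adds J; AEJ→CD adds C, D → {A, B, C, D, E, F, H, J}.
{A, B}⁺: B→FH adds F, H; H→J adds J; AHJ→BCE adds C, E; C→DE adds D → {A, B, C, D, E, F, H, J}.
{A, H}⁺: H→J adds J; AHJ→BCE adds B, C, E; C→DE adds D; B→FH adds F → {A, B, C, D, E, F, H, J}.
Any other superkey contains one of these as a subset, so there are no further candidate keys.

C, E, AB, AH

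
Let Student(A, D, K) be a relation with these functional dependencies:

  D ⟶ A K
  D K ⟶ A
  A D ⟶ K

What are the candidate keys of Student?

{D}⁺: D→AK adds A, K → {A, D, K}.

{D}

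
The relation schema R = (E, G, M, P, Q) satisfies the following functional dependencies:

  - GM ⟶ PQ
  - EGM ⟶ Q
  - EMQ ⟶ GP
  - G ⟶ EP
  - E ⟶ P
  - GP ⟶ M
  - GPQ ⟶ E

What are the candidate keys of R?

{G}⁺: G→EP adds E, P; GP→M adds M; GM→PQ adds Q → {E, G, M, P, Q}.
{E, M, Q}⁺: EMQ→GP adds G, P → {E, G, M, P, Q}.
Any other superkey contains one of these as a subset, so there are no further candidate keys.

{G}, {E, M, Q}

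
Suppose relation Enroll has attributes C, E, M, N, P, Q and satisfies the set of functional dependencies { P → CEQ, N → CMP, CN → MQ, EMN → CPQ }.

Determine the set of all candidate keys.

Attribute N never appears on the right-hand side of any dependency, so N must belong to every candidate key.
{N}⁺ = {C, E, M, N, P, Q}, which is all of the schema, so {N} is the only candidate key.

N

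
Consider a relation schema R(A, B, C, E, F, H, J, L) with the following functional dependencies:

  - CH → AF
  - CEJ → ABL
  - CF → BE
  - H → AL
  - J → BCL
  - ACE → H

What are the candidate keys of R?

{E, J}⁺: J→BCL adds B, C, L; CEJ→ABL adds A; ACE→H adds H; CH→AF adds F → {A, B, C, E, F, H, J, L}. Minimal: {J}⁺ = {B, C, J, L}; {E}⁺ = {E} — none reach the full schema.
{F, J}⁺: J→BCL adds B, C, L; CF→BE adds E; CEJ→ABL adds A; ACE→H adds H → {A, B, C, E, F, H, J, L}. Minimal: {J}⁺ = {B, C, J, L}; {F}⁺ = {F} — none reach the full schema.
{H, J}⁺: H→AL adds A, L; J→BCL adds B, C; CH→AF adds F; CF→BE adds E → {A, B, C, E, F, H, J, L}. Minimal: {J}⁺ = {B, C, J, L}; {H}⁺ = {A, H, L} — none reach the full schema.
Any other superkey contains one of these as a subset, so there are no further candidate keys.

{E, J}, {F, J}, {H, J}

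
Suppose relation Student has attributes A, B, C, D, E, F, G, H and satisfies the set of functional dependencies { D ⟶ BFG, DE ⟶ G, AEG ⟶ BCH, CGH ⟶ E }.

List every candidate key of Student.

Attributes A, D never appear on any right-hand side, so every candidate key must contain {A, D}.
{A, D}⁺ = {A, B, D, F, G}, which is not all of the schema, so we must add further attributes.
{A, D, E}⁺: D→BFG adds B, F, G; AEG→BCH adds C, H → {A, B, C, D, E, F, G, H}. Minimal: {D, E}⁺ = {B, D, E, F, G}; {A, E}⁺ = {A, E}; {A, D}⁺ = {A, B, D, F, G} — none reach the full schema.
{A, C, D, H}⁺: D→BFG adds B, F, G; CGH→E adds E → {A, B, C, D, E, F, G, H}. Minimal: {C, D, H}⁺ = {B, C, D, E, F, G, H}; {A, D, H}⁺ = {A, B, D, F, G, H}; {A, C, H}⁺ = {A, C, H}; … — none reach the full schema.
Any other superkey contains one of these as a subset, so there are no further candidate keys.

ADE; ACDH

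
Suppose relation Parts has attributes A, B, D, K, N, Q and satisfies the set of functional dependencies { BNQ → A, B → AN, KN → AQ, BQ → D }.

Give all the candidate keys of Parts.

Attributes B, K never appear on any right-hand side, so every candidate key must contain {B, K}.
{B, K}⁺ = {A, B, D, K, N, Q}, which is all of the schema, so {B, K} is the only candidate key.

{B, K}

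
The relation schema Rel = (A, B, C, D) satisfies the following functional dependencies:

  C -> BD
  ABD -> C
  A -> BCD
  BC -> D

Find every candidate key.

(A)

Attribute A never appears on the right-hand side of any dependency, so A must belong to every candidate key.
{A}⁺ = {A, B, C, D}, which is all of the schema, so {A} is the only candidate key.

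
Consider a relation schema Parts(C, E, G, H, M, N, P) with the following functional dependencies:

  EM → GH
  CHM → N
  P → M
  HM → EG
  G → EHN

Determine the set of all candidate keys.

CEP, CGP, CHP

Attributes C, P never appear on any right-hand side, so every candidate key must contain {C, P}.
{C, P}⁺ = {C, M, P}, which is not all of the schema, so we must add further attributes.
{C, E, P}⁺: P→M adds M; EM→GH adds G, H; CHM→N adds N → {C, E, G, H, M, N, P}. Minimal: {E, P}⁺ = {E, G, H, M, N, P}; {C, P}⁺ = {C, M, P}; {C, E}⁺ = {C, E} — none reach the full schema.
{C, G, P}⁺: P→M adds M; G→EHN adds E, H, N → {C, E, G, H, M, N, P}. Minimal: {G, P}⁺ = {E, G, H, M, N, P}; {C, P}⁺ = {C, M, P}; {C, G}⁺ = {C, E, G, H, N} — none reach the full schema.
{C, H, P}⁺: P→M adds M; HM→EG adds E, G; G→EHN adds N → {C, E, G, H, M, N, P}. Minimal: {H, P}⁺ = {E, G, H, M, N, P}; {C, P}⁺ = {C, M, P}; {C, H}⁺ = {C, H} — none reach the full schema.
Any other superkey contains one of these as a subset, so there are no further candidate keys.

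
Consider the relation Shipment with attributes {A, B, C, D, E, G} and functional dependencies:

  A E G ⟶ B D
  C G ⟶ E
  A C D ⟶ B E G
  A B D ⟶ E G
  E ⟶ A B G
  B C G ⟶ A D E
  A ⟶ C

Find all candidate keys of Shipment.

(E), (A, D), (A, G), (C, G)

{E}⁺: E→ABG adds A, B, G; A→C adds C; AEG→BD adds D → {A, B, C, D, E, G}.
{A, D}⁺: A→C adds C; ACD→BEG adds B, E, G → {A, B, C, D, E, G}. Minimal: {D}⁺ = {D}; {A}⁺ = {A, C} — none reach the full schema.
{A, G}⁺: A→C adds C; CG→E adds E; E→ABG adds B; BCG→ADE adds D → {A, B, C, D, E, G}. Minimal: {G}⁺ = {G}; {A}⁺ = {A, C} — none reach the full schema.
{C, G}⁺: CG→E adds E; E→ABG adds A, B; BCG→ADE adds D → {A, B, C, D, E, G}. Minimal: {G}⁺ = {G}; {C}⁺ = {C} — none reach the full schema.
Any other superkey contains one of these as a subset, so there are no further candidate keys.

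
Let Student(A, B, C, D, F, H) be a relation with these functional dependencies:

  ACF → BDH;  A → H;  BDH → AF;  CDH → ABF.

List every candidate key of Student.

(A, C, D), (A, C, F), (C, D, H)

Attribute C never appears on the right-hand side of any dependency, so C must belong to every candidate key.
{C}⁺ = {C}, which is not all of the schema, so we must add further attributes.
{A, C, D}⁺: A→H adds H; CDH→ABF adds B, F → {A, B, C, D, F, H}.
{A, C, F}⁺: ACF→BDH adds B, D, H → {A, B, C, D, F, H}.
{C, D, H}⁺: CDH→ABF adds A, B, F → {A, B, C, D, F, H}.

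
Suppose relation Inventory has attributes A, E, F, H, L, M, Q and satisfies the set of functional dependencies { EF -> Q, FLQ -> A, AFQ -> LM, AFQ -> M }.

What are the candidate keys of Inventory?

Attributes E, F, H never appear on any right-hand side, so every candidate key must contain {E, F, H}.
{E, F, H}⁺ = {E, F, H, Q}, which is not all of the schema, so we must add further attributes.
{A, E, F, H}⁺: EF→Q adds Q; AFQ→LM adds L, M → {A, E, F, H, L, M, Q}. Minimal: {E, F, H}⁺ = {E, F, H, Q}; {A, F, H}⁺ = {A, F, H}; {A, E, H}⁺ = {A, E, H}; … — none reach the full schema.
{E, F, H, L}⁺: EF→Q adds Q; FLQ→A adds A; AFQ→LM adds M → {A, E, F, H, L, M, Q}. Minimal: {F, H, L}⁺ = {F, H, L}; {E, H, L}⁺ = {E, H, L}; {E, F, L}⁺ = {A, E, F, L, M, Q}; … — none reach the full schema.

{A, E, F, H}; {E, F, H, L}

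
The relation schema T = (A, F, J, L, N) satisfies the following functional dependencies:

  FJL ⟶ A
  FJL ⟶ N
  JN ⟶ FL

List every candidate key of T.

{J, N}, {F, J, L}

Attribute J never appears on the right-hand side of any dependency, so J must belong to every candidate key.
{J}⁺ = {J}, which is not all of the schema, so we must add further attributes.
{J, N}⁺: JN→FL adds F, L; FJL→A adds A → {A, F, J, L, N}. Minimal: {N}⁺ = {N}; {J}⁺ = {J} — none reach the full schema.
{F, J, L}⁺: FJL→A adds A; FJL→N adds N → {A, F, J, L, N}. Minimal: {J, L}⁺ = {J, L}; {F, L}⁺ = {F, L}; {F, J}⁺ = {F, J} — none reach the full schema.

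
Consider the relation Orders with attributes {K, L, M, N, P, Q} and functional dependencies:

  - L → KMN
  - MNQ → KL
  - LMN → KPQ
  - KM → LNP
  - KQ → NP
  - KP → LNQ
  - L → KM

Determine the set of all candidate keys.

{L}⁺: L→KMN adds K, M, N; LMN→KPQ adds P, Q → {K, L, M, N, P, Q}.
{K, M}⁺: KM→LNP adds L, N, P; KP→LNQ adds Q → {K, L, M, N, P, Q}. Minimal: {M}⁺ = {M}; {K}⁺ = {K} — none reach the full schema.
{K, P}⁺: KP→LNQ adds L, N, Q; L→KM adds M → {K, L, M, N, P, Q}. Minimal: {P}⁺ = {P}; {K}⁺ = {K} — none reach the full schema.
{K, Q}⁺: KQ→NP adds N, P; KP→LNQ adds L; L→KM adds M → {K, L, M, N, P, Q}. Minimal: {Q}⁺ = {Q}; {K}⁺ = {K} — none reach the full schema.
{M, N, Q}⁺: MNQ→KL adds K, L; LMN→KPQ adds P → {K, L, M, N, P, Q}. Minimal: {N, Q}⁺ = {N, Q}; {M, Q}⁺ = {M, Q}; {M, N}⁺ = {M, N} — none reach the full schema.
Any other superkey contains one of these as a subset, so there are no further candidate keys.

{L}; {K, M}; {K, P}; {K, Q}; {M, N, Q}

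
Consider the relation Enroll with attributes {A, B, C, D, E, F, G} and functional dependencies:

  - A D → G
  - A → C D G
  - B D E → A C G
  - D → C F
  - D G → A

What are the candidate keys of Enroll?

{A, B, E}⁺: A→CDG adds C, D, G; D→CF adds F → {A, B, C, D, E, F, G}. Minimal: {B, E}⁺ = {B, E}; {A, E}⁺ = {A, C, D, E, F, G}; {A, B}⁺ = {A, B, C, D, F, G} — none reach the full schema.
{B, D, E}⁺: BDE→ACG adds A, C, G; D→CF adds F → {A, B, C, D, E, F, G}. Minimal: {D, E}⁺ = {C, D, E, F}; {B, E}⁺ = {B, E}; {B, D}⁺ = {B, C, D, F} — none reach the full schema.

ABE, BDE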